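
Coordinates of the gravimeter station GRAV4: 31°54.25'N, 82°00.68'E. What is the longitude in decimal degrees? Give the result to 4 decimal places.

82.0113°E

82° + 0.68′/60 = 82 + 0.01133 = 82.0113°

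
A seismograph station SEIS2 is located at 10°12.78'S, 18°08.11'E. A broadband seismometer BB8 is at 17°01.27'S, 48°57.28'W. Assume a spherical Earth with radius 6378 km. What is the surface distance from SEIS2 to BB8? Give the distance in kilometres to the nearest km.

SEIS2: φ = -10.21300°, λ = +18.13517°
BB8: φ = -17.02117°, λ = -48.95467°
Δφ = -6.8082°,  Δλ = -67.0898°
a = sin²(Δφ/2) + cos φ₁ cos φ₂ sin²(Δλ/2) = 0.290880
c = 2·arcsin(√a) = 1.139290 rad = 65.2765°
d = R·c = 6378 × 1.139290 = 7266.4 km

7266 km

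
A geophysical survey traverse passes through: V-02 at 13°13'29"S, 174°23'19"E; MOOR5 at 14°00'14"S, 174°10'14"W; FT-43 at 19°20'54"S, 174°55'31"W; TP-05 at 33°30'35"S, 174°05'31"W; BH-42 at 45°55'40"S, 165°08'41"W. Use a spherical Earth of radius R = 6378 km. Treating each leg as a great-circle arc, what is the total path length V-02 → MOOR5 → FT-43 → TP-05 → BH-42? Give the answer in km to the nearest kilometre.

V-02: φ = -13.22472°, λ = +174.38861°
MOOR5: φ = -14.00389°, λ = -174.17056°
FT-43: φ = -19.34833°, λ = -174.92528°
TP-05: φ = -33.50972°, λ = -174.09194°
BH-42: φ = -45.92778°, λ = -165.14472°
V-02→MOOR5: c = 0.194526 rad, d = 1240.69 km
MOOR5→FT-43: c = 0.094127 rad, d = 600.34 km
FT-43→TP-05: c = 0.247503 rad, d = 1578.57 km
TP-05→BH-42: c = 0.247419 rad, d = 1578.04 km
Total = 1240.69 + 600.34 + 1578.57 + 1578.04 = 4997.64 km

4998 km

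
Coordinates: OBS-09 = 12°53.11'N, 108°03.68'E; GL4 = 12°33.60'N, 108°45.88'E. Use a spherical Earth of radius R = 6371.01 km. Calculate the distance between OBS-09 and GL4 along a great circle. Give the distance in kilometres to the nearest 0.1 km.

OBS-09: φ = +12.88517°, λ = +108.06133°
GL4: φ = +12.56000°, λ = +108.76467°
Δφ = -0.3252°,  Δλ = 0.7033°
a = sin²(Δφ/2) + cos φ₁ cos φ₂ sin²(Δλ/2) = 0.000044
c = 2·arcsin(√a) = 0.013251 rad = 0.7592°
d = R·c = 6371.01 × 0.013251 = 84.4 km

84.4 km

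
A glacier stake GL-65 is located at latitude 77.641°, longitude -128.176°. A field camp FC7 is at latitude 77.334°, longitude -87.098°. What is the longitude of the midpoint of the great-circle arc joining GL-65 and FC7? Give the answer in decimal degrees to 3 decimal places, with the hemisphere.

Bx = cos φ₂ cos Δλ = 0.165287,  By = cos φ₂ sin Δλ = 0.144077
φₘ = atan2(sin φ₁ + sin φ₂, √((cos φ₁ + Bx)² + By²)) = 78.25997°
λₘ = λ₁ + atan2(By, cos φ₁ + Bx) = -107.37786°

107.378°W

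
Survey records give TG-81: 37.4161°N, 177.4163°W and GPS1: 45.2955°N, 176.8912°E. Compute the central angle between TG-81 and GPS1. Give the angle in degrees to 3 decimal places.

Δφ = 7.8794°,  Δλ = -5.6925°
a = sin²(Δφ/2) + cos φ₁ cos φ₂ sin²(Δλ/2) = 0.006098
c = 2·arcsin(√a) = 0.156341 rad = 8.9577°

8.958°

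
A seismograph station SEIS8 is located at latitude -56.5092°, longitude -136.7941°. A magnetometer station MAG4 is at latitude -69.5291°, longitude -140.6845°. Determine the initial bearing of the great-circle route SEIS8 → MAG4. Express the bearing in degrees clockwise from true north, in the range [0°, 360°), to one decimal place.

Δλ = -3.8904°
y = sin Δλ · cos φ₂ = -0.023729
x = cos φ₁ sin φ₂ − sin φ₁ cos φ₂ cos Δλ = -0.225962
θ = atan2(y, x) = -174.0052° → 185.9948° (mod 360°)

186.0°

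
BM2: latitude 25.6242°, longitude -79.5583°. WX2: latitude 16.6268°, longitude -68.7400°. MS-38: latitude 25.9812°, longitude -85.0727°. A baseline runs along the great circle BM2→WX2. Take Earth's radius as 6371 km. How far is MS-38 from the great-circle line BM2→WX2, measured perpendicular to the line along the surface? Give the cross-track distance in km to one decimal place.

δ₁₃ = central angle BM2→MS-38 = 0.086866 rad  (haversine)
θ₁₃ = bearing BM2→MS-38 = 275.311°,  θ₁₂ = bearing BM2→WX2 = 129.646°
dₓₜ = R·arcsin(sin δ₁₃ · sin(θ₁₃ − θ₁₂)) = 6371·arcsin(0.08676·sin(145.665°)) = 311.880 km
|dₓₜ| = 311.880 km

311.9 km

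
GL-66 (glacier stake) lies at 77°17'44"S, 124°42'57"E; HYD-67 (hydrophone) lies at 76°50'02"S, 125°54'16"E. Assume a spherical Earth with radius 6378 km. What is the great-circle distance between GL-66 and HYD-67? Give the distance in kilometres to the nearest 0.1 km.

59.3 km

GL-66: φ = -77.29556°, λ = +124.71583°
HYD-67: φ = -76.83389°, λ = +125.90444°
Δφ = 0.4617°,  Δλ = 1.1886°
a = sin²(Δφ/2) + cos φ₁ cos φ₂ sin²(Δλ/2) = 0.000022
c = 2·arcsin(√a) = 0.009300 rad = 0.5328°
d = R·c = 6378 × 0.009300 = 59.3 km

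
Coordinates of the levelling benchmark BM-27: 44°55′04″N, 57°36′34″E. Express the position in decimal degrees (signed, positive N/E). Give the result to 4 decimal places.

+44.9178°, +57.6094°

lat: 44.9178° N → +44.9178°
lon: 57.6094° E → +57.6094°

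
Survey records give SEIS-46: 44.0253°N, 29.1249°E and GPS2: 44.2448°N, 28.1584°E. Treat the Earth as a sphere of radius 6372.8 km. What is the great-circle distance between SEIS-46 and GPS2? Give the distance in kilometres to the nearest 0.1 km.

Δφ = 0.2195°,  Δλ = -0.9665°
a = sin²(Δφ/2) + cos φ₁ cos φ₂ sin²(Δλ/2) = 0.000040
c = 2·arcsin(√a) = 0.012698 rad = 0.7276°
d = R·c = 6372.8 × 0.012698 = 80.9 km

80.9 km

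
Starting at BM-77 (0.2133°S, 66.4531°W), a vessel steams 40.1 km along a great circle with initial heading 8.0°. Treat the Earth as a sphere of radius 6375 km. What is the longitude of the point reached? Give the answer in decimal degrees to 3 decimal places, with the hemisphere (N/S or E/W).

δ = d/R = 40.1/6375 = 0.006290 rad
φ₂ = arcsin(sin φ₁ cos δ + cos φ₁ sin δ cos θ)
   = arcsin(-0.00372·0.99998 + 0.99999·0.00629·0.99027) = 0.14359°
λ₂ = λ₁ + atan2(sin θ sin δ cos φ₁, cos δ − sin φ₁ sin φ₂) = -66.40294°

66.403°W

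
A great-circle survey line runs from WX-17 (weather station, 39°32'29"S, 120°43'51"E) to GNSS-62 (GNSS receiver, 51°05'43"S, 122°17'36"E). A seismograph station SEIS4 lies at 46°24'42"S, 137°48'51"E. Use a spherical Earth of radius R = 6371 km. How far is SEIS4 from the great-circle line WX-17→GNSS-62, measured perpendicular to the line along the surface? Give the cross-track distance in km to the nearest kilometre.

WX-17: φ = -39.54139°, λ = +120.73083°
GNSS-62: φ = -51.09528°, λ = +122.29333°
SEIS4: φ = -46.41167°, λ = +137.81417°
δ₁₃ = central angle WX-17→SEIS4 = 0.248183 rad  (haversine)
θ₁₃ = bearing WX-17→SEIS4 = 124.459°,  θ₁₂ = bearing WX-17→GNSS-62 = 175.117°
dₓₜ = R·arcsin(sin δ₁₃ · sin(θ₁₃ − θ₁₂)) = 6371·arcsin(0.24564·sin(-50.658°)) = -1217.726 km
|dₓₜ| = 1217.726 km

1218 km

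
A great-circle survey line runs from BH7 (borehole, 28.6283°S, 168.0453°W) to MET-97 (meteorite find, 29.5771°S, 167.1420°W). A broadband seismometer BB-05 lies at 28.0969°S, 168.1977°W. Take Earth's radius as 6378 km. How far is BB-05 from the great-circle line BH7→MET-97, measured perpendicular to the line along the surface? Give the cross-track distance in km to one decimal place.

δ₁₃ = central angle BH7→BB-05 = 0.009565 rad  (haversine)
θ₁₃ = bearing BH7→BB-05 = 345.800°,  θ₁₂ = bearing BH7→MET-97 = 140.463°
dₓₜ = R·arcsin(sin δ₁₃ · sin(θ₁₃ − θ₁₂)) = 6378·arcsin(0.00957·sin(205.337°)) = -26.107 km
|dₓₜ| = 26.107 km

26.1 km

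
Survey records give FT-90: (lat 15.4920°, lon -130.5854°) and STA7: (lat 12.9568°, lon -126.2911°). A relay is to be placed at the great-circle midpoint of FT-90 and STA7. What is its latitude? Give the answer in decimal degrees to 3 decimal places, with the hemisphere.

Bx = cos φ₂ cos Δλ = 0.971803,  By = cos φ₂ sin Δλ = 0.072973
φₘ = atan2(sin φ₁ + sin φ₂, √((cos φ₁ + Bx)² + By²)) = 14.23399°
λₘ = λ₁ + atan2(By, cos φ₁ + Bx) = -128.42620°

14.234°N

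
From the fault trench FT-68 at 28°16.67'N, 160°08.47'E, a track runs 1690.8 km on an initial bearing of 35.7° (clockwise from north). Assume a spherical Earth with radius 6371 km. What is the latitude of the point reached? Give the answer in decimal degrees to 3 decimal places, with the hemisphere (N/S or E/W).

40.146°N

FT-68: φ = +28.27783°, λ = +160.14117°
δ = d/R = 1690.8/6371 = 0.265390 rad
φ₂ = arcsin(sin φ₁ cos δ + cos φ₁ sin δ cos θ)
   = arcsin(0.47375·0.96499 + 0.88066·0.26229·0.81208) = 40.14623°
λ₂ = λ₁ + atan2(sin θ sin δ cos φ₁, cos δ − sin φ₁ sin φ₂) = 171.69145°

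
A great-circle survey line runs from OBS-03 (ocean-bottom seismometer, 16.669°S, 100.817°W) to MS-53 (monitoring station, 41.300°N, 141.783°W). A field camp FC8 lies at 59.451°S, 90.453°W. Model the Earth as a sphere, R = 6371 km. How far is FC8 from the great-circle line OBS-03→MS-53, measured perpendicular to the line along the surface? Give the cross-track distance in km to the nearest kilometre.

δ₁₃ = central angle OBS-03→FC8 = 0.758310 rad  (haversine)
θ₁₃ = bearing OBS-03→FC8 = 172.359°,  θ₁₂ = bearing OBS-03→MS-53 = 328.220°
dₓₜ = R·arcsin(sin δ₁₃ · sin(θ₁₃ − θ₁₂)) = 6371·arcsin(0.68770·sin(-155.860°)) = -1816.282 km
|dₓₜ| = 1816.282 km

1816 km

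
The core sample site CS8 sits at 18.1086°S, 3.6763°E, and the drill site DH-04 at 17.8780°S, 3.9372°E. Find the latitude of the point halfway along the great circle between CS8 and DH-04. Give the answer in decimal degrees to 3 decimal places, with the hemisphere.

Bx = cos φ₂ cos Δλ = 0.951702,  By = cos φ₂ sin Δλ = 0.004334
φₘ = atan2(sin φ₁ + sin φ₂, √((cos φ₁ + Bx)² + By²)) = -17.99334°
λₘ = λ₁ + atan2(By, cos φ₁ + Bx) = 3.80684°

17.993°S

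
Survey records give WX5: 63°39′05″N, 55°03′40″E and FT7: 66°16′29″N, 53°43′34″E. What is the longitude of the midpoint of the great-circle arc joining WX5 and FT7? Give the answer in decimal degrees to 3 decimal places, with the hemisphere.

54.426°E

WX5: φ = +63.65139°, λ = +55.06111°
FT7: φ = +66.27472°, λ = +53.72611°
Bx = cos φ₂ cos Δλ = 0.402242,  By = cos φ₂ sin Δλ = -0.009374
φₘ = atan2(sin φ₁ + sin φ₂, √((cos φ₁ + Bx)² + By²)) = 64.96454°
λₘ = λ₁ + atan2(By, cos φ₁ + Bx) = 54.42633°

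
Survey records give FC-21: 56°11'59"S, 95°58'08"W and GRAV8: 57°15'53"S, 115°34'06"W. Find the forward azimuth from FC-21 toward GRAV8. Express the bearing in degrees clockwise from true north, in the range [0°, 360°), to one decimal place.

256.2°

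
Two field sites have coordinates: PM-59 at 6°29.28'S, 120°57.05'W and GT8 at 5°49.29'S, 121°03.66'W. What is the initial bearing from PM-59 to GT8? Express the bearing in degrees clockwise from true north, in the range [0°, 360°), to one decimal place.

350.7°

PM-59: φ = -6.48800°, λ = -120.95083°
GT8: φ = -5.82150°, λ = -121.06100°
Δλ = -0.1102°
y = sin Δλ · cos φ₂ = -0.001913
x = cos φ₁ sin φ₂ − sin φ₁ cos φ₂ cos Δλ = 0.011632
θ = atan2(y, x) = -9.3384° → 350.6616° (mod 360°)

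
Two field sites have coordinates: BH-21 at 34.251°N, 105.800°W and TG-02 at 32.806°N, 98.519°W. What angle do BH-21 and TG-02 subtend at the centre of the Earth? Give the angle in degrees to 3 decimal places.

6.238°

Δφ = -1.4450°,  Δλ = 7.2810°
a = sin²(Δφ/2) + cos φ₁ cos φ₂ sin²(Δλ/2) = 0.002960
c = 2·arcsin(√a) = 0.108866 rad = 6.2376°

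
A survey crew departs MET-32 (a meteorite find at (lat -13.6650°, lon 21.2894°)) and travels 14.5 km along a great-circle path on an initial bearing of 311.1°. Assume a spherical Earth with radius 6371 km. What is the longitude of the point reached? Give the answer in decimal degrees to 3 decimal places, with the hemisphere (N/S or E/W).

δ = d/R = 14.5/6371 = 0.002276 rad
φ₂ = arcsin(sin φ₁ cos δ + cos φ₁ sin δ cos θ)
   = arcsin(-0.23624·1.00000 + 0.97169·0.00228·0.65738) = -13.57926°
λ₂ = λ₁ + atan2(sin θ sin δ cos φ₁, cos δ − sin φ₁ sin φ₂) = 21.18831°

21.188°E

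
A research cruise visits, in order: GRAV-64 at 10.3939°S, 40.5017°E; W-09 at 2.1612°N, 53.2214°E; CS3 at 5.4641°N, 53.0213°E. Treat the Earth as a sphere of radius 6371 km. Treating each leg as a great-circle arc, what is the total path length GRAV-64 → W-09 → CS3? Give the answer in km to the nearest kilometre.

GRAV-64→W-09: c = 0.311202 rad, d = 1982.67 km
W-09→CS3: c = 0.057752 rad, d = 367.94 km
Total = 1982.67 + 367.94 = 2350.60 km

2351 km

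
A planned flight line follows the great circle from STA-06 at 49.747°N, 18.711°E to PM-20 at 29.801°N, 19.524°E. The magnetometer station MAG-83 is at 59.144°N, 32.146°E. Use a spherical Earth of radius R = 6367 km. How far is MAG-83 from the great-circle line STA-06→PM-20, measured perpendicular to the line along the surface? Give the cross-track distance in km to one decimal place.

δ₁₃ = central angle STA-06→MAG-83 = 0.212477 rad  (haversine)
θ₁₃ = bearing STA-06→MAG-83 = 34.407°,  θ₁₂ = bearing STA-06→PM-20 = 177.933°
dₓₜ = R·arcsin(sin δ₁₃ · sin(θ₁₃ − θ₁₂)) = 6367·arcsin(0.21088·sin(-143.525°)) = -800.294 km
|dₓₜ| = 800.294 km

800.3 km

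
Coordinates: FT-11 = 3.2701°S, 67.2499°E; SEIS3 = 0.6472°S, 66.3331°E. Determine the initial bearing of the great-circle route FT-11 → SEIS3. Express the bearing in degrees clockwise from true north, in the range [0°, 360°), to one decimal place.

340.7°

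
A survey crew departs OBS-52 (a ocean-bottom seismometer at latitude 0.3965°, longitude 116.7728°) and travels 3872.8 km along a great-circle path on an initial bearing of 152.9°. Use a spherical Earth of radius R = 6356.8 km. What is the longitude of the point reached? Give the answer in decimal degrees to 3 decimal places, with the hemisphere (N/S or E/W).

134.336°E

δ = d/R = 3872.8/6356.8 = 0.609237 rad
φ₂ = arcsin(sin φ₁ cos δ + cos φ₁ sin δ cos θ)
   = arcsin(0.00692·0.82008 + 0.99998·0.57224·-0.89021) = -30.24708°
λ₂ = λ₁ + atan2(sin θ sin δ cos φ₁, cos δ − sin φ₁ sin φ₂) = 134.33637°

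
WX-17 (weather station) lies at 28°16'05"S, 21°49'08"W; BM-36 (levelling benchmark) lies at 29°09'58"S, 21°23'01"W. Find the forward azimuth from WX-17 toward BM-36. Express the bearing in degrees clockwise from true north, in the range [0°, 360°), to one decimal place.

157.1°

WX-17: φ = -28.26806°, λ = -21.81889°
BM-36: φ = -29.16611°, λ = -21.38361°
Δλ = 0.4353°
y = sin Δλ · cos φ₂ = 0.006634
x = cos φ₁ sin φ₂ − sin φ₁ cos φ₂ cos Δλ = -0.015685
θ = atan2(y, x) = 157.0752° → 157.0752° (mod 360°)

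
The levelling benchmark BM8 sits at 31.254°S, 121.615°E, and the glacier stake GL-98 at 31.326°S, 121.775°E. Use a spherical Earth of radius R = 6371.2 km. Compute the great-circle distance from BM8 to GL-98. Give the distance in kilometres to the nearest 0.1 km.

Δφ = -0.0720°,  Δλ = 0.1600°
a = sin²(Δφ/2) + cos φ₁ cos φ₂ sin²(Δλ/2) = 0.000002
c = 2·arcsin(√a) = 0.002697 rad = 0.1545°
d = R·c = 6371.2 × 0.002697 = 17.2 km

17.2 km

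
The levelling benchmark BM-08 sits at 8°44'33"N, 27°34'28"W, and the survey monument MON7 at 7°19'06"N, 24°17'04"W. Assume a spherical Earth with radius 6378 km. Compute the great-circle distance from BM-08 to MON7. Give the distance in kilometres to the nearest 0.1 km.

395.8 km

BM-08: φ = +8.74250°, λ = -27.57444°
MON7: φ = +7.31833°, λ = -24.28444°
Δφ = -1.4242°,  Δλ = 3.2900°
a = sin²(Δφ/2) + cos φ₁ cos φ₂ sin²(Δλ/2) = 0.000962
c = 2·arcsin(√a) = 0.062052 rad = 3.5553°
d = R·c = 6378 × 0.062052 = 395.8 km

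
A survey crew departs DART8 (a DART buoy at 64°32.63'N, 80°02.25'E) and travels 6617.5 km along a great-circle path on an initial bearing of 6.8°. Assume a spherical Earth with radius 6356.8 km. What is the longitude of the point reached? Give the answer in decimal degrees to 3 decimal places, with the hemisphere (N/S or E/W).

DART8: φ = +64.54383°, λ = +80.03750°
δ = d/R = 6617.5/6356.8 = 1.041011 rad
φ₂ = arcsin(sin φ₁ cos δ + cos φ₁ sin δ cos θ)
   = arcsin(0.90291·0.50535 + 0.42982·0.86292·0.99297) = 55.54549°
λ₂ = λ₁ + atan2(sin θ sin δ cos φ₁, cos δ − sin φ₁ sin φ₂) = -110.36699°

110.367°W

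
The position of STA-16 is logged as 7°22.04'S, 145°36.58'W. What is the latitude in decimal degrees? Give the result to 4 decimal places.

7.3673°S

7° + 22.04′/60 = 7 + 0.36733 = 7.3673°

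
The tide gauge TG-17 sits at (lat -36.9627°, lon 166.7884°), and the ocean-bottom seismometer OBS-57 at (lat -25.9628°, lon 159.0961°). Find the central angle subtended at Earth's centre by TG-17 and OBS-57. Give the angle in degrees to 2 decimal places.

12.80°

Δφ = 10.9999°,  Δλ = -7.6923°
a = sin²(Δφ/2) + cos φ₁ cos φ₂ sin²(Δλ/2) = 0.012419
c = 2·arcsin(√a) = 0.223341 rad = 12.7965°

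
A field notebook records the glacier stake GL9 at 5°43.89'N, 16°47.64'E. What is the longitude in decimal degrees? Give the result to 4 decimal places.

16.7940°E

16° + 47.64′/60 = 16 + 0.79400 = 16.7940°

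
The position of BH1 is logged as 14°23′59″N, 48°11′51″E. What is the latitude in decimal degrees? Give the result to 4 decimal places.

14° + 23′/60 + 59″/3600 = 14 + 0.38333 + 0.01639 = 14.3997°

14.3997°N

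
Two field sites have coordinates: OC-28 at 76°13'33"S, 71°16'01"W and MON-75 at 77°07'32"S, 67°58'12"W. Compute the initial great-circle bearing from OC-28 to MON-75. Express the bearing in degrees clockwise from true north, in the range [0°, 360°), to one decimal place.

141.4°

OC-28: φ = -76.22583°, λ = -71.26694°
MON-75: φ = -77.12556°, λ = -67.97000°
Δλ = 3.2969°
y = sin Δλ · cos φ₂ = 0.012814
x = cos φ₁ sin φ₂ − sin φ₁ cos φ₂ cos Δλ = -0.016061
θ = atan2(y, x) = 141.4147° → 141.4147° (mod 360°)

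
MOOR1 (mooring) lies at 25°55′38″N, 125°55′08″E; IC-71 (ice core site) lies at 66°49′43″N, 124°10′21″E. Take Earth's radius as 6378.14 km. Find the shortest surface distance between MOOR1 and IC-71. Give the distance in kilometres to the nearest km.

MOOR1: φ = +25.92722°, λ = +125.91889°
IC-71: φ = +66.82861°, λ = +124.17250°
Δφ = 40.9014°,  Δλ = -1.7464°
a = sin²(Δφ/2) + cos φ₁ cos φ₂ sin²(Δλ/2) = 0.122163
c = 2·arcsin(√a) = 0.714115 rad = 40.9158°
d = R·c = 6378.14 × 0.714115 = 4554.7 km

4555 km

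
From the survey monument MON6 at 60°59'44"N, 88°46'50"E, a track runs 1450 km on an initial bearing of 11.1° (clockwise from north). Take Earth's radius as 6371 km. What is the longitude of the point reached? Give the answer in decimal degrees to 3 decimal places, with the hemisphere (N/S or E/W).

MON6: φ = +60.99556°, λ = +88.78056°
δ = d/R = 1450/6371 = 0.227594 rad
φ₂ = arcsin(sin φ₁ cos δ + cos φ₁ sin δ cos θ)
   = arcsin(0.87458·0.97421 + 0.48488·0.22563·0.98129) = 73.61476°
λ₂ = λ₁ + atan2(sin θ sin δ cos φ₁, cos δ − sin φ₁ sin φ₂) = 97.63874°

97.639°E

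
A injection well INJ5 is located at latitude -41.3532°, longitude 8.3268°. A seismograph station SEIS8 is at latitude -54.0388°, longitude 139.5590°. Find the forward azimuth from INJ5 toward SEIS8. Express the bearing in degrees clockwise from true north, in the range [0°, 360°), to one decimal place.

Δλ = 131.2322°
y = sin Δλ · cos φ₂ = 0.441629
x = cos φ₁ sin φ₂ − sin φ₁ cos φ₂ cos Δλ = -0.863315
θ = atan2(y, x) = 152.9080° → 152.9080° (mod 360°)

152.9°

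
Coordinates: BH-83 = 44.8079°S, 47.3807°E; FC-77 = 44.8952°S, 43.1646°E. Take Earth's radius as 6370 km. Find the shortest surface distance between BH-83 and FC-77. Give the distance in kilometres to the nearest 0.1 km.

Δφ = -0.0873°,  Δλ = -4.2161°
a = sin²(Δφ/2) + cos φ₁ cos φ₂ sin²(Δλ/2) = 0.000681
c = 2·arcsin(√a) = 0.052183 rad = 2.9899°
d = R·c = 6370 × 0.052183 = 332.4 km

332.4 km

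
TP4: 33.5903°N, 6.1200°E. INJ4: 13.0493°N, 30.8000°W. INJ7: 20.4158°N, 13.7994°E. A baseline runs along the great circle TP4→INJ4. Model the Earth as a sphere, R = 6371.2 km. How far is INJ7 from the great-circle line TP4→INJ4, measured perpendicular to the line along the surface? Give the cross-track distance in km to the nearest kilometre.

δ₁₃ = central angle TP4→INJ7 = 0.258875 rad  (haversine)
θ₁₃ = bearing TP4→INJ7 = 150.711°,  θ₁₂ = bearing TP4→INJ4 = 247.466°
dₓₜ = R·arcsin(sin δ₁₃ · sin(θ₁₃ − θ₁₂)) = 6371.2·arcsin(0.25599·sin(-96.755°)) = -1637.633 km
|dₓₜ| = 1637.633 km

1638 km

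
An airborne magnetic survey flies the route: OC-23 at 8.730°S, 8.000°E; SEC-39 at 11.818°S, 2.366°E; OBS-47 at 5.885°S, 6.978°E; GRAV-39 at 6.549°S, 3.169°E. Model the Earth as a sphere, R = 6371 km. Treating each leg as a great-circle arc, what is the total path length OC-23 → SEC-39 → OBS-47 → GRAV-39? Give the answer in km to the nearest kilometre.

OC-23→SEC-39: c = 0.110741 rad, d = 705.53 km
SEC-39→OBS-47: c = 0.130547 rad, d = 831.71 km
OBS-47→GRAV-39: c = 0.067097 rad, d = 427.47 km
Total = 705.53 + 831.71 + 427.47 = 1964.72 km

1965 km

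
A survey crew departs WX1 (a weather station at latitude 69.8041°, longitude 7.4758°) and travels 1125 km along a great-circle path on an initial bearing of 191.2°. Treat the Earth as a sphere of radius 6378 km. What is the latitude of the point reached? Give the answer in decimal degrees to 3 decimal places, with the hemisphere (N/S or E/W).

59.829°N

δ = d/R = 1125/6378 = 0.176388 rad
φ₂ = arcsin(sin φ₁ cos δ + cos φ₁ sin δ cos θ)
   = arcsin(0.93852·0.98448 + 0.34523·0.17547·-0.98096) = 59.82911°
λ₂ = λ₁ + atan2(sin θ sin δ cos φ₁, cos δ − sin φ₁ sin φ₂) = 3.58723°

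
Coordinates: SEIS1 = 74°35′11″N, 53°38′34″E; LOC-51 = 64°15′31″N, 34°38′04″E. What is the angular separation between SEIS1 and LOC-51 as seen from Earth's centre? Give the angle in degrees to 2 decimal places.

12.18°

SEIS1: φ = +74.58639°, λ = +53.64278°
LOC-51: φ = +64.25861°, λ = +34.63444°
Δφ = -10.3278°,  Δλ = -19.0083°
a = sin²(Δφ/2) + cos φ₁ cos φ₂ sin²(Δλ/2) = 0.011248
c = 2·arcsin(√a) = 0.212514 rad = 12.1761°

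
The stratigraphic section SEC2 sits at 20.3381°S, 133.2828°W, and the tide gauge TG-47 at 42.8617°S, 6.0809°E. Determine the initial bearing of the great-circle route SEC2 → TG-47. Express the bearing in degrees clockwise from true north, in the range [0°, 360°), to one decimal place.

Δλ = 139.3637°
y = sin Δλ · cos φ₂ = 0.477369
x = cos φ₁ sin φ₂ − sin φ₁ cos φ₂ cos Δλ = -0.831151
θ = atan2(y, x) = 150.1293° → 150.1293° (mod 360°)

150.1°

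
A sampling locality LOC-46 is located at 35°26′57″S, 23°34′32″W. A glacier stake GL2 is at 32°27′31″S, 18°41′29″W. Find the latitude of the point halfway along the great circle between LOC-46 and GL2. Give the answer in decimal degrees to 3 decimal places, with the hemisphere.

33.978°S

LOC-46: φ = -35.44917°, λ = -23.57556°
GL2: φ = -32.45861°, λ = -18.69139°
Bx = cos φ₂ cos Δλ = 0.840715,  By = cos φ₂ sin Δλ = 0.071841
φₘ = atan2(sin φ₁ + sin φ₂, √((cos φ₁ + Bx)² + By²)) = -33.97800°
λₘ = λ₁ + atan2(By, cos φ₁ + Bx) = -21.09052°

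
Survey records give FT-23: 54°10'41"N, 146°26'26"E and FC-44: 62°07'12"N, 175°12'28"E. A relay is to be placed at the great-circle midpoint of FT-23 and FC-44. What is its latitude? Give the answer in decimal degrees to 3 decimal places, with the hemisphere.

58.951°N

FT-23: φ = +54.17806°, λ = +146.44056°
FC-44: φ = +62.12000°, λ = +175.20778°
Bx = cos φ₂ cos Δλ = 0.409908,  By = cos φ₂ sin Δλ = 0.225044
φₘ = atan2(sin φ₁ + sin φ₂, √((cos φ₁ + Bx)² + By²)) = 58.95072°
λₘ = λ₁ + atan2(By, cos φ₁ + Bx) = 159.18279°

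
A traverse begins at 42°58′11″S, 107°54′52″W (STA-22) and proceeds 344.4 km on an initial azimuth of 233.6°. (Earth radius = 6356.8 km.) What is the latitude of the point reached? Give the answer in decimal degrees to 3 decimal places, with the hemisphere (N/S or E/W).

44.759°S

STA-22: φ = -42.96972°, λ = -107.91444°
δ = d/R = 344.4/6356.8 = 0.054178 rad
φ₂ = arcsin(sin φ₁ cos δ + cos φ₁ sin δ cos θ)
   = arcsin(-0.68161·0.99853 + 0.73171·0.05415·-0.59342) = -44.75890°
λ₂ = λ₁ + atan2(sin θ sin δ cos φ₁, cos δ − sin φ₁ sin φ₂) = -111.43363°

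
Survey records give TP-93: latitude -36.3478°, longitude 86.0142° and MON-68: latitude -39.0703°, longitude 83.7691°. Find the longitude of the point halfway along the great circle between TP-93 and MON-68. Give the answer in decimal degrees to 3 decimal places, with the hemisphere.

84.912°E

Bx = cos φ₂ cos Δλ = 0.775777,  By = cos φ₂ sin Δλ = -0.030414
φₘ = atan2(sin φ₁ + sin φ₂, √((cos φ₁ + Bx)² + By²)) = -37.71437°
λₘ = λ₁ + atan2(By, cos φ₁ + Bx) = 84.91228°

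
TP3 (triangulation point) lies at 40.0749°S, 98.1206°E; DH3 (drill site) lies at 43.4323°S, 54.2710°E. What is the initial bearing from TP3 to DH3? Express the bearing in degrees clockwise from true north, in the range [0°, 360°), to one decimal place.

Δλ = -43.8496°
y = sin Δλ · cos φ₂ = -0.503079
x = cos φ₁ sin φ₂ − sin φ₁ cos φ₂ cos Δλ = -0.188925
θ = atan2(y, x) = -110.5830° → 249.4170° (mod 360°)

249.4°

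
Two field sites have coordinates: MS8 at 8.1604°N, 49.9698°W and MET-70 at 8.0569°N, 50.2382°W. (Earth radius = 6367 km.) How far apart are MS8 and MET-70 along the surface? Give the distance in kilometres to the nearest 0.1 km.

Δφ = -0.1035°,  Δλ = -0.2684°
a = sin²(Δφ/2) + cos φ₁ cos φ₂ sin²(Δλ/2) = 0.000006
c = 2·arcsin(√a) = 0.004977 rad = 0.2852°
d = R·c = 6367 × 0.004977 = 31.7 km

31.7 km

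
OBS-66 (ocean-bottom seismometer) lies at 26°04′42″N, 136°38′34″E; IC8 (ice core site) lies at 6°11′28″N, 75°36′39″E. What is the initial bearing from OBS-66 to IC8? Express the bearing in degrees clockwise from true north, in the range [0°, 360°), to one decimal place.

OBS-66: φ = +26.07833°, λ = +136.64278°
IC8: φ = +6.19111°, λ = +75.61083°
Δλ = -61.0319°
y = sin Δλ · cos φ₂ = -0.869787
x = cos φ₁ sin φ₂ − sin φ₁ cos φ₂ cos Δλ = -0.114800
θ = atan2(y, x) = -97.5188° → 262.4812° (mod 360°)

262.5°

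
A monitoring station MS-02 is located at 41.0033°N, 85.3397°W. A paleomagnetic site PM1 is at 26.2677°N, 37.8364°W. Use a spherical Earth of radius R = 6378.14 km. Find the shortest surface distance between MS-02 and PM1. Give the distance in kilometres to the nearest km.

4633 km

Δφ = -14.7356°,  Δλ = 47.5033°
a = sin²(Δφ/2) + cos φ₁ cos φ₂ sin²(Δλ/2) = 0.126230
c = 2·arcsin(√a) = 0.726446 rad = 41.6223°
d = R·c = 6378.14 × 0.726446 = 4633.4 km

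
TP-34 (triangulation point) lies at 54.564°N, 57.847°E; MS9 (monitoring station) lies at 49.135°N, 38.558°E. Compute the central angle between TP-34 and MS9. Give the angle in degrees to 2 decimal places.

Δφ = -5.4290°,  Δλ = -19.2890°
a = sin²(Δφ/2) + cos φ₁ cos φ₂ sin²(Δλ/2) = 0.012890
c = 2·arcsin(√a) = 0.227562 rad = 13.0383°

13.04°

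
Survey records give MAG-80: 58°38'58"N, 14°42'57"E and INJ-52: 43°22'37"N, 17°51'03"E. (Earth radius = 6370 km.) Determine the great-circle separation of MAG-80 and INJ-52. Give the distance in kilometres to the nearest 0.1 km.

MAG-80: φ = +58.64944°, λ = +14.71583°
INJ-52: φ = +43.37694°, λ = +17.85083°
Δφ = -15.2725°,  Δλ = 3.1350°
a = sin²(Δφ/2) + cos φ₁ cos φ₂ sin²(Δλ/2) = 0.017941
c = 2·arcsin(√a) = 0.268696 rad = 15.3951°
d = R·c = 6370 × 0.268696 = 1711.6 km

1711.6 km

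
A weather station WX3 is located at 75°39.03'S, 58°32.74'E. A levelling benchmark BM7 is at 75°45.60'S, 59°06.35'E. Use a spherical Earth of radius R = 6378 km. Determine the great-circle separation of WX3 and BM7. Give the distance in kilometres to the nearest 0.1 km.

WX3: φ = -75.65050°, λ = +58.54567°
BM7: φ = -75.76000°, λ = +59.10583°
Δφ = -0.1095°,  Δλ = 0.5602°
a = sin²(Δφ/2) + cos φ₁ cos φ₂ sin²(Δλ/2) = 0.000002
c = 2·arcsin(√a) = 0.003079 rad = 0.1764°
d = R·c = 6378 × 0.003079 = 19.6 km

19.6 km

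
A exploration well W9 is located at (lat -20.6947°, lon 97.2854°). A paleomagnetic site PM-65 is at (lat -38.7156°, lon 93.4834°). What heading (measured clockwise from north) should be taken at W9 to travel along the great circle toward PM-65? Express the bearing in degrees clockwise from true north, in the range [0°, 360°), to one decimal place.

Δλ = -3.8020°
y = sin Δλ · cos φ₂ = -0.051738
x = cos φ₁ sin φ₂ − sin φ₁ cos φ₂ cos Δλ = -0.309971
θ = atan2(y, x) = -170.5240° → 189.4760° (mod 360°)

189.5°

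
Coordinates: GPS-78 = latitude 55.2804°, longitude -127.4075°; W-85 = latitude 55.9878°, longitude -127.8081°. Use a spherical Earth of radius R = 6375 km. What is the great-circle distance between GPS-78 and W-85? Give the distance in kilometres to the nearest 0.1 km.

82.6 km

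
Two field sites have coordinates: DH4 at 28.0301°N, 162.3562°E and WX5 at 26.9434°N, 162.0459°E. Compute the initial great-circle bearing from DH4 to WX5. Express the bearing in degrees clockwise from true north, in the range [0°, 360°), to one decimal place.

194.3°

Δλ = -0.3103°
y = sin Δλ · cos φ₂ = -0.004828
x = cos φ₁ sin φ₂ − sin φ₁ cos φ₂ cos Δλ = -0.018959
θ = atan2(y, x) = -165.7135° → 194.2865° (mod 360°)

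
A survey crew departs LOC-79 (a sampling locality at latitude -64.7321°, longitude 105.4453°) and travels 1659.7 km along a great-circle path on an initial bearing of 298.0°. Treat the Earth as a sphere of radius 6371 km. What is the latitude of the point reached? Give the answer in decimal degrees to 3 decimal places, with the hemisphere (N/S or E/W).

55.305°S

δ = d/R = 1659.7/6371 = 0.260509 rad
φ₂ = arcsin(sin φ₁ cos δ + cos φ₁ sin δ cos θ)
   = arcsin(-0.90432·0.96626 + 0.42685·0.25757·0.46947) = -55.30495°
λ₂ = λ₁ + atan2(sin θ sin δ cos φ₁, cos δ − sin φ₁ sin φ₂) = 81.89577°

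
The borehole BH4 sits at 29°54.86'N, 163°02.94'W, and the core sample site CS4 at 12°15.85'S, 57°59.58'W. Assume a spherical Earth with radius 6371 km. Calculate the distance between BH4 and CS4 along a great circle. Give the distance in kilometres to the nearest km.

12123 km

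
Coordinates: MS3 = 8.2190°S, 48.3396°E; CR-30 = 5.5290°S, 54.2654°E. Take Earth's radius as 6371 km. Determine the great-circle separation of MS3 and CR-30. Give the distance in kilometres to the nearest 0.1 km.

719.3 km

Δφ = 2.6900°,  Δλ = 5.9258°
a = sin²(Δφ/2) + cos φ₁ cos φ₂ sin²(Δλ/2) = 0.003183
c = 2·arcsin(√a) = 0.112896 rad = 6.4685°
d = R·c = 6371 × 0.112896 = 719.3 km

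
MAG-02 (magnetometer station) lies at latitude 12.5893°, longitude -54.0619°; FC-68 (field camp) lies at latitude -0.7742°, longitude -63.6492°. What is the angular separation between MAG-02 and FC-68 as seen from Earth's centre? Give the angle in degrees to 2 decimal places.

16.40°

Δφ = -13.3635°,  Δλ = -9.5873°
a = sin²(Δφ/2) + cos φ₁ cos φ₂ sin²(Δλ/2) = 0.020353
c = 2·arcsin(√a) = 0.286307 rad = 16.4042°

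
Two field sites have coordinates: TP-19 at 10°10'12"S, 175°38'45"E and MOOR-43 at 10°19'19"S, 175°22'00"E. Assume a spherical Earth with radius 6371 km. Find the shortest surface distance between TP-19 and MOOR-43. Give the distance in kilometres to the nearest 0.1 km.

TP-19: φ = -10.17000°, λ = +175.64583°
MOOR-43: φ = -10.32194°, λ = +175.36667°
Δφ = -0.1519°,  Δλ = -0.2792°
a = sin²(Δφ/2) + cos φ₁ cos φ₂ sin²(Δλ/2) = 0.000008
c = 2·arcsin(√a) = 0.005479 rad = 0.3139°
d = R·c = 6371 × 0.005479 = 34.9 km

34.9 km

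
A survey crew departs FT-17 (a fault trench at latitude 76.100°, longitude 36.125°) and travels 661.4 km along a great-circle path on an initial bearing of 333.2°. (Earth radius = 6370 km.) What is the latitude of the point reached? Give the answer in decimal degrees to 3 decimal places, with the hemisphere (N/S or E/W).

81.009°N

δ = d/R = 661.4/6370 = 0.103830 rad
φ₂ = arcsin(sin φ₁ cos δ + cos φ₁ sin δ cos θ)
   = arcsin(0.97072·0.99461 + 0.24023·0.10364·0.89259) = 81.00882°
λ₂ = λ₁ + atan2(sin θ sin δ cos φ₁, cos δ − sin φ₁ sin φ₂) = 18.72655°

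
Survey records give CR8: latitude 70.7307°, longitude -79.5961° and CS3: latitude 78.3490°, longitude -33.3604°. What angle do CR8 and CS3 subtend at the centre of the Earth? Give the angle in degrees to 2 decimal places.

13.92°

Δφ = 7.6183°,  Δλ = 46.2357°
a = sin²(Δφ/2) + cos φ₁ cos φ₂ sin²(Δλ/2) = 0.014687
c = 2·arcsin(√a) = 0.242977 rad = 13.9215°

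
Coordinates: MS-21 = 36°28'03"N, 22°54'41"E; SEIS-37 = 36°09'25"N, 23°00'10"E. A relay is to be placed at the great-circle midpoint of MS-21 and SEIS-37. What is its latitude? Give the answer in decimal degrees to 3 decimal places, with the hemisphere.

36.312°N

MS-21: φ = +36.46750°, λ = +22.91139°
SEIS-37: φ = +36.15694°, λ = +23.00278°
Bx = cos φ₂ cos Δλ = 0.807403,  By = cos φ₂ sin Δλ = 0.001288
φₘ = atan2(sin φ₁ + sin φ₂, √((cos φ₁ + Bx)² + By²)) = 36.31223°
λₘ = λ₁ + atan2(By, cos φ₁ + Bx) = 22.95717°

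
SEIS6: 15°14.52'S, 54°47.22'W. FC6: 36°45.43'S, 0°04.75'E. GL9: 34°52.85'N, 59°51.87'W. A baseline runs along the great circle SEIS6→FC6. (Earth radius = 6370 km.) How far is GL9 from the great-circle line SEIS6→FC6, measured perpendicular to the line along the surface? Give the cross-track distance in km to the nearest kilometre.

4001 km

SEIS6: φ = -15.24200°, λ = -54.78700°
FC6: φ = -36.75717°, λ = +0.07917°
GL9: φ = +34.88083°, λ = -59.86450°
δ₁₃ = central angle SEIS6→GL9 = 0.878849 rad  (haversine)
θ₁₃ = bearing SEIS6→GL9 = 354.590°,  θ₁₂ = bearing SEIS6→FC6 = 124.846°
dₓₜ = R·arcsin(sin δ₁₃ · sin(θ₁₃ − θ₁₂)) = 6370·arcsin(0.77000·sin(229.744°)) = -4001.238 km
|dₓₜ| = 4001.238 km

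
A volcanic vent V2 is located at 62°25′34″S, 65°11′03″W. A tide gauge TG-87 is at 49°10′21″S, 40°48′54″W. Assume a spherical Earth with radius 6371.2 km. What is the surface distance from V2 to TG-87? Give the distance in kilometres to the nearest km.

2095 km

V2: φ = -62.42611°, λ = -65.18417°
TG-87: φ = -49.17250°, λ = -40.81500°
Δφ = 13.2536°,  Δλ = 24.3692°
a = sin²(Δφ/2) + cos φ₁ cos φ₂ sin²(Δλ/2) = 0.026799
c = 2·arcsin(√a) = 0.328888 rad = 18.8439°
d = R·c = 6371.2 × 0.328888 = 2095.4 km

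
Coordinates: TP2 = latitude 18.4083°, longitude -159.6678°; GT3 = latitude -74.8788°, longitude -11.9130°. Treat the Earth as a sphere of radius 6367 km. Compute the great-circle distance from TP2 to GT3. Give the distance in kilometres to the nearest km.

13440 km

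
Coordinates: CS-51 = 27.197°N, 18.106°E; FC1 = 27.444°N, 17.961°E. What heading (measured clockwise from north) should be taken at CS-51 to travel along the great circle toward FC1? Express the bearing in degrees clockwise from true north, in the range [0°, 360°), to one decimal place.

332.5°

Δλ = -0.1450°
y = sin Δλ · cos φ₂ = -0.002246
x = cos φ₁ sin φ₂ − sin φ₁ cos φ₂ cos Δλ = 0.004312
θ = atan2(y, x) = -27.5116° → 332.4884° (mod 360°)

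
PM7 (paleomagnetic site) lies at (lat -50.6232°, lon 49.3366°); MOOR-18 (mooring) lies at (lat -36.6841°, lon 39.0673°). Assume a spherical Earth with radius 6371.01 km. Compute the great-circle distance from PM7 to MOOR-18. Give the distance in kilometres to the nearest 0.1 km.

1752.6 km

Δφ = 13.9391°,  Δλ = -10.2693°
a = sin²(Δφ/2) + cos φ₁ cos φ₂ sin²(Δλ/2) = 0.018799
c = 2·arcsin(√a) = 0.275085 rad = 15.7612°
d = R·c = 6371.01 × 0.275085 = 1752.6 km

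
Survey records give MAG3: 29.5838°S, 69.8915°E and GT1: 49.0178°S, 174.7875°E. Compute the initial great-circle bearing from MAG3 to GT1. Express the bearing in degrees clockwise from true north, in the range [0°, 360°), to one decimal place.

Δλ = 104.8960°
y = sin Δλ · cos φ₂ = 0.633785
x = cos φ₁ sin φ₂ − sin φ₁ cos φ₂ cos Δλ = -0.739731
θ = atan2(y, x) = 139.4108° → 139.4108° (mod 360°)

139.4°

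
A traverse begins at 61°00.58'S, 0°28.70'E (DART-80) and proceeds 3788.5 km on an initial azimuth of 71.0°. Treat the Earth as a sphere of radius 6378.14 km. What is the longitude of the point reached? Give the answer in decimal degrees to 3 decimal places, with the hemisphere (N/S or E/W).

DART-80: φ = -61.00967°, λ = +0.47833°
δ = d/R = 3788.5/6378.14 = 0.593982 rad
φ₂ = arcsin(sin φ₁ cos δ + cos φ₁ sin δ cos θ)
   = arcsin(-0.87470·0.82872 + 0.48466·0.55967·0.32557) = -39.53664°
λ₂ = λ₁ + atan2(sin θ sin δ cos φ₁, cos δ − sin φ₁ sin φ₂) = 43.80476°

43.805°E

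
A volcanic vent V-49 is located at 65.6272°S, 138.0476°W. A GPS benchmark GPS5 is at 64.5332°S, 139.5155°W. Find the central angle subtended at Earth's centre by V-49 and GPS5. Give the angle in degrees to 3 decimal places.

1.257°

Δφ = 1.0940°,  Δλ = -1.4679°
a = sin²(Δφ/2) + cos φ₁ cos φ₂ sin²(Δλ/2) = 0.000120
c = 2·arcsin(√a) = 0.021933 rad = 1.2567°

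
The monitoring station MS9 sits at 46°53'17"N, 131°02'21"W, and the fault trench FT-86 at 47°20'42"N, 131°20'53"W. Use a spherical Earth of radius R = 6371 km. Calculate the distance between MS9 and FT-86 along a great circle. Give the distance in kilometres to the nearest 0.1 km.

MS9: φ = +46.88806°, λ = -131.03917°
FT-86: φ = +47.34500°, λ = -131.34806°
Δφ = 0.4569°,  Δλ = -0.3089°
a = sin²(Δφ/2) + cos φ₁ cos φ₂ sin²(Δλ/2) = 0.000019
c = 2·arcsin(√a) = 0.008779 rad = 0.5030°
d = R·c = 6371 × 0.008779 = 55.9 km

55.9 km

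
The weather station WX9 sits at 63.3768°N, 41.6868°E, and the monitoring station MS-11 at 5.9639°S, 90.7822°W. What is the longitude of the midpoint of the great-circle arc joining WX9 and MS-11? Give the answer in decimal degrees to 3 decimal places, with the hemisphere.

65.250°W

Bx = cos φ₂ cos Δλ = -0.671537,  By = cos φ₂ sin Δλ = -0.733650
φₘ = atan2(sin φ₁ + sin φ₂, √((cos φ₁ + Bx)² + By²)) = 45.85209°
λₘ = λ₁ + atan2(By, cos φ₁ + Bx) = -65.25006°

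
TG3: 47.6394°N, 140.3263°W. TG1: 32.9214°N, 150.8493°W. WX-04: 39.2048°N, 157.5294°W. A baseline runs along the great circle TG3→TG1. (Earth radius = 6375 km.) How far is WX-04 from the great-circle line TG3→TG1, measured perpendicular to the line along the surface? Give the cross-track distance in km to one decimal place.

δ₁₃ = central angle TG3→WX-04 = 0.262186 rad  (haversine)
θ₁₃ = bearing TG3→WX-04 = 242.155°,  θ₁₂ = bearing TG3→TG1 = 212.180°
dₓₜ = R·arcsin(sin δ₁₃ · sin(θ₁₃ − θ₁₂)) = 6375·arcsin(0.25919·sin(29.975°)) = 827.876 km
|dₓₜ| = 827.876 km

827.9 km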